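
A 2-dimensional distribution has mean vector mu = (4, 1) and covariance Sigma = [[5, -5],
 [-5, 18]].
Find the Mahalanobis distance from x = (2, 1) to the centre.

Step 1 — centre the observation: (x - mu) = (-2, 0).

Step 2 — invert Sigma. det(Sigma) = 5·18 - (-5)² = 65.
  Sigma^{-1} = (1/det) · [[d, -b], [-b, a]] = [[0.2769, 0.0769],
 [0.0769, 0.0769]].

Step 3 — form the quadratic (x - mu)^T · Sigma^{-1} · (x - mu):
  Sigma^{-1} · (x - mu) = (-0.5538, -0.1538).
  (x - mu)^T · [Sigma^{-1} · (x - mu)] = (-2)·(-0.5538) + (0)·(-0.1538) = 1.1077.

Step 4 — take square root: d = √(1.1077) ≈ 1.0525.

d(x, mu) = √(1.1077) ≈ 1.0525


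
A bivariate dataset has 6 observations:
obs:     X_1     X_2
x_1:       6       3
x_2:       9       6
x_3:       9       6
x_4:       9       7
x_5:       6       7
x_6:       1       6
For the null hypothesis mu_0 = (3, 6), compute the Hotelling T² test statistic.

Step 1 — sample mean vector:
  mean(X_1) = (6 + 9 + 9 + 9 + 6 + 1) / 6 = 40/6 = 6.6667
  mean(X_2) = (3 + 6 + 6 + 7 + 7 + 6) / 6 = 35/6 = 5.8333
  x̄ = (6.6667, 5.8333),  deviation x̄ - mu_0 = (6.6667, 5.8333) - (3, 6) = (3.6667, -0.1667).

Step 2 — sample covariance matrix, S[i,j] = (1/(n-1)) · Σ_k (x_{k,i} - mean_i) · (x_{k,j} - mean_j), divisor n-1 = 5:
  S[X_1,X_1] = ((-0.6667)·(-0.6667) + (2.3333)·(2.3333) + (2.3333)·(2.3333) + (2.3333)·(2.3333) + (-0.6667)·(-0.6667) + (-5.6667)·(-5.6667)) / 5 = 49.3333/5 = 9.8667
  S[X_1,X_2] = ((-0.6667)·(-2.8333) + (2.3333)·(0.1667) + (2.3333)·(0.1667) + (2.3333)·(1.1667) + (-0.6667)·(1.1667) + (-5.6667)·(0.1667)) / 5 = 3.6667/5 = 0.7333
  S[X_2,X_2] = ((-2.8333)·(-2.8333) + (0.1667)·(0.1667) + (0.1667)·(0.1667) + (1.1667)·(1.1667) + (1.1667)·(1.1667) + (0.1667)·(0.1667)) / 5 = 10.8333/5 = 2.1667
  S = [[9.8667, 0.7333],
 [0.7333, 2.1667]].

Step 3 — invert S. det(S) = 9.8667·2.1667 - (0.7333)² = 20.84.
  S^{-1} = (1/det) · [[d, -b], [-b, a]] = [[0.104, -0.0352],
 [-0.0352, 0.4734]].

Step 4 — quadratic form (x̄ - mu_0)^T · S^{-1} · (x̄ - mu_0):
  S^{-1} · (x̄ - mu_0) = (0.3871, -0.2079),
  (x̄ - mu_0)^T · [...] = (3.6667)·(0.3871) + (-0.1667)·(-0.2079) = 1.4539.

Step 5 — scale by n: T² = 6 · 1.4539 = 8.7236.

T² ≈ 8.7236


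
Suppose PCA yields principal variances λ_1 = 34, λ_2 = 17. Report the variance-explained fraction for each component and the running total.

Step 1 — total variance = trace(Sigma) = Σ λ_i = 34 + 17 = 51.

Step 2 — fraction explained by component i = λ_i / Σ λ:
  PC1: 34/51 = 0.6667
  PC2: 17/51 = 0.3333

Step 3 — cumulative fraction after k components = (λ_1 + ... + λ_k) / Σ λ:
  k = 1: 34/51 = 0.6667
  k = 2: (34 + 17)/51 = 51/51 = 1

Summary (fraction, with percent):

explained: PC1 0.6667 (66.67%), PC2 0.3333 (33.33%);  cumulative: 0.6667, 1


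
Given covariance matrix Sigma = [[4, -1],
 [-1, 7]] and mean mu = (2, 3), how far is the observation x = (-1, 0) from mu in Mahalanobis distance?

Step 1 — centre the observation: (x - mu) = (-3, -3).

Step 2 — invert Sigma. det(Sigma) = 4·7 - (-1)² = 27.
  Sigma^{-1} = (1/det) · [[d, -b], [-b, a]] = [[0.2593, 0.037],
 [0.037, 0.1481]].

Step 3 — form the quadratic (x - mu)^T · Sigma^{-1} · (x - mu):
  Sigma^{-1} · (x - mu) = (-0.8889, -0.5556).
  (x - mu)^T · [Sigma^{-1} · (x - mu)] = (-3)·(-0.8889) + (-3)·(-0.5556) = 4.3333.

Step 4 — take square root: d = √(4.3333) ≈ 2.0817.

d(x, mu) = √(4.3333) ≈ 2.0817


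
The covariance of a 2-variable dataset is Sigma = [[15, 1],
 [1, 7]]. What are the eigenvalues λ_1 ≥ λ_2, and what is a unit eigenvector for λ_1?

Step 1 — characteristic polynomial of 2×2 Sigma:
  det(Sigma - λI) = λ² - trace · λ + det = 0.
  trace = 15 + 7 = 22, det = 15·7 - (1)² = 104.
Step 2 — discriminant:
  Δ = trace² - 4·det = 484 - 416 = 68.
Step 3 — eigenvalues:
  λ = (trace ± √Δ)/2 = (22 ± 8.2462)/2,
  λ_1 = 15.1231,  λ_2 = 6.8769.

Step 4 — unit eigenvector for λ_1: solve (Sigma - λ_1 I)v = 0. First row:
  (15 - 15.1231)·v_x + (1)·v_y = 0, i.e. (-0.1231)·v_x + (1)·v_y = 0,
  so v ∝ (b, λ_1 - a) = (1, 0.1231) = u.
  ||u|| = √((1)² + (0.1231)²) = √(1.0152) ≈ 1.0075,
  v_1 = u/||u|| ≈ (0.9925, 0.1222) (||v_1|| = 1).

λ_1 = 15.1231,  λ_2 = 6.8769;  v_1 ≈ (0.9925, 0.1222)


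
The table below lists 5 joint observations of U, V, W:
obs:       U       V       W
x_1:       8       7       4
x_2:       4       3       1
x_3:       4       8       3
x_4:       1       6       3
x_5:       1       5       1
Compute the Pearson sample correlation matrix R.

Step 1 — column means:
  mean(U) = (8 + 4 + 4 + 1 + 1) / 5 = 18/5 = 3.6
  mean(V) = (7 + 3 + 8 + 6 + 5) / 5 = 29/5 = 5.8
  mean(W) = (4 + 1 + 3 + 3 + 1) / 5 = 12/5 = 2.4

Step 2 — sample variances and covariances s[i,j] = (1/(n-1)) · Σ_k (x_{k,i} - mean_i) · (x_{k,j} - mean_j), with n-1 = 4:
  s[U,U] = ((4.4)·(4.4) + (0.4)·(0.4) + (0.4)·(0.4) + (-2.6)·(-2.6) + (-2.6)·(-2.6)) / 4 = 33.2/4 = 8.3
  s[U,V] = ((4.4)·(1.2) + (0.4)·(-2.8) + (0.4)·(2.2) + (-2.6)·(0.2) + (-2.6)·(-0.8)) / 4 = 6.6/4 = 1.65
  s[U,W] = ((4.4)·(1.6) + (0.4)·(-1.4) + (0.4)·(0.6) + (-2.6)·(0.6) + (-2.6)·(-1.4)) / 4 = 8.8/4 = 2.2
  s[V,V] = ((1.2)·(1.2) + (-2.8)·(-2.8) + (2.2)·(2.2) + (0.2)·(0.2) + (-0.8)·(-0.8)) / 4 = 14.8/4 = 3.7
  s[V,W] = ((1.2)·(1.6) + (-2.8)·(-1.4) + (2.2)·(0.6) + (0.2)·(0.6) + (-0.8)·(-1.4)) / 4 = 8.4/4 = 2.1
  s[W,W] = ((1.6)·(1.6) + (-1.4)·(-1.4) + (0.6)·(0.6) + (0.6)·(0.6) + (-1.4)·(-1.4)) / 4 = 7.2/4 = 1.8
  Sample standard deviations s_i = √(s[i,i]):
  s(U) = √(8.3) = 2.881
  s(V) = √(3.7) = 1.9235
  s(W) = √(1.8) = 1.3416

Step 3 — r_{ij} = s_{ij} / (s_i · s_j):
  r[U,U] = 1 (diagonal).
  r[U,V] = 1.65 / (2.881 · 1.9235) = 1.65 / 5.5417 = 0.2977
  r[U,W] = 2.2 / (2.881 · 1.3416) = 2.2 / 3.8652 = 0.5692
  r[V,V] = 1 (diagonal).
  r[V,W] = 2.1 / (1.9235 · 1.3416) = 2.1 / 2.5807 = 0.8137
  r[W,W] = 1 (diagonal).

R is symmetric with unit diagonal. Assembling:

R = [[1, 0.2977, 0.5692],
 [0.2977, 1, 0.8137],
 [0.5692, 0.8137, 1]]


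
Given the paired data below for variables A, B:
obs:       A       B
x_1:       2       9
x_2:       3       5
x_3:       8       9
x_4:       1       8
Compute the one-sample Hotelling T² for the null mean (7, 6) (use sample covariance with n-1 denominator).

Step 1 — sample mean vector:
  mean(A) = (2 + 3 + 8 + 1) / 4 = 14/4 = 3.5
  mean(B) = (9 + 5 + 9 + 8) / 4 = 31/4 = 7.75
  x̄ = (3.5, 7.75),  deviation x̄ - mu_0 = (3.5, 7.75) - (7, 6) = (-3.5, 1.75).

Step 2 — sample covariance matrix, S[i,j] = (1/(n-1)) · Σ_k (x_{k,i} - mean_i) · (x_{k,j} - mean_j), divisor n-1 = 3:
  S[A,A] = ((-1.5)·(-1.5) + (-0.5)·(-0.5) + (4.5)·(4.5) + (-2.5)·(-2.5)) / 3 = 29/3 = 9.6667
  S[A,B] = ((-1.5)·(1.25) + (-0.5)·(-2.75) + (4.5)·(1.25) + (-2.5)·(0.25)) / 3 = 4.5/3 = 1.5
  S[B,B] = ((1.25)·(1.25) + (-2.75)·(-2.75) + (1.25)·(1.25) + (0.25)·(0.25)) / 3 = 10.75/3 = 3.5833
  S = [[9.6667, 1.5],
 [1.5, 3.5833]].

Step 3 — invert S. det(S) = 9.6667·3.5833 - (1.5)² = 32.3889.
  S^{-1} = (1/det) · [[d, -b], [-b, a]] = [[0.1106, -0.0463],
 [-0.0463, 0.2985]].

Step 4 — quadratic form (x̄ - mu_0)^T · S^{-1} · (x̄ - mu_0):
  S^{-1} · (x̄ - mu_0) = (-0.4683, 0.6844),
  (x̄ - mu_0)^T · [...] = (-3.5)·(-0.4683) + (1.75)·(0.6844) = 2.8366.

Step 5 — scale by n: T² = 4 · 2.8366 = 11.3465.

T² ≈ 11.3465


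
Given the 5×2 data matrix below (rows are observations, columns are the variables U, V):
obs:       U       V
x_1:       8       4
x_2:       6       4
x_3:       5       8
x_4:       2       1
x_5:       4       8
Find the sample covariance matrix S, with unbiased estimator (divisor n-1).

Step 1 — column means:
  mean(U) = (8 + 6 + 5 + 2 + 4) / 5 = 25/5 = 5
  mean(V) = (4 + 4 + 8 + 1 + 8) / 5 = 25/5 = 5

Step 2 — sample covariance S[i,j] = (1/(n-1)) · Σ_k (x_{k,i} - mean_i) · (x_{k,j} - mean_j), with n-1 = 4.
  S[U,U] = ((3)·(3) + (1)·(1) + (0)·(0) + (-3)·(-3) + (-1)·(-1)) / 4 = 20/4 = 5
  S[U,V] = ((3)·(-1) + (1)·(-1) + (0)·(3) + (-3)·(-4) + (-1)·(3)) / 4 = 5/4 = 1.25
  S[V,V] = ((-1)·(-1) + (-1)·(-1) + (3)·(3) + (-4)·(-4) + (3)·(3)) / 4 = 36/4 = 9

S is symmetric (S[j,i] = S[i,j]). Assembling:

S = [[5, 1.25],
 [1.25, 9]]


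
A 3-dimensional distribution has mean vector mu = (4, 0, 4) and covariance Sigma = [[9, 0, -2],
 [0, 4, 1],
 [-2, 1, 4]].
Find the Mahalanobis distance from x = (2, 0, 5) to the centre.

Step 1 — centre the observation: (x - mu) = (-2, 0, 1).

Step 2 — invert Sigma (cofactor / det for 3×3, or solve directly):
  Sigma^{-1} = [[0.1261, -0.0168, 0.0672],
 [-0.0168, 0.2689, -0.0756],
 [0.0672, -0.0756, 0.3025]].

Step 3 — form the quadratic (x - mu)^T · Sigma^{-1} · (x - mu):
  Sigma^{-1} · (x - mu) = (-0.1849, -0.042, 0.1681).
  (x - mu)^T · [Sigma^{-1} · (x - mu)] = (-2)·(-0.1849) + (0)·(-0.042) + (1)·(0.1681) = 0.5378.

Step 4 — take square root: d = √(0.5378) ≈ 0.7334.

d(x, mu) = √(0.5378) ≈ 0.7334


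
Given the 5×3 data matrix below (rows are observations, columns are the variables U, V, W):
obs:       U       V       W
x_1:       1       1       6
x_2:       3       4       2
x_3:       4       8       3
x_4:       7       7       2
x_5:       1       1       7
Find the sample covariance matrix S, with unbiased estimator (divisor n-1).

Step 1 — column means:
  mean(U) = (1 + 3 + 4 + 7 + 1) / 5 = 16/5 = 3.2
  mean(V) = (1 + 4 + 8 + 7 + 1) / 5 = 21/5 = 4.2
  mean(W) = (6 + 2 + 3 + 2 + 7) / 5 = 20/5 = 4

Step 2 — sample covariance S[i,j] = (1/(n-1)) · Σ_k (x_{k,i} - mean_i) · (x_{k,j} - mean_j), with n-1 = 4.
  S[U,U] = ((-2.2)·(-2.2) + (-0.2)·(-0.2) + (0.8)·(0.8) + (3.8)·(3.8) + (-2.2)·(-2.2)) / 4 = 24.8/4 = 6.2
  S[U,V] = ((-2.2)·(-3.2) + (-0.2)·(-0.2) + (0.8)·(3.8) + (3.8)·(2.8) + (-2.2)·(-3.2)) / 4 = 27.8/4 = 6.95
  S[U,W] = ((-2.2)·(2) + (-0.2)·(-2) + (0.8)·(-1) + (3.8)·(-2) + (-2.2)·(3)) / 4 = -19/4 = -4.75
  S[V,V] = ((-3.2)·(-3.2) + (-0.2)·(-0.2) + (3.8)·(3.8) + (2.8)·(2.8) + (-3.2)·(-3.2)) / 4 = 42.8/4 = 10.7
  S[V,W] = ((-3.2)·(2) + (-0.2)·(-2) + (3.8)·(-1) + (2.8)·(-2) + (-3.2)·(3)) / 4 = -25/4 = -6.25
  S[W,W] = ((2)·(2) + (-2)·(-2) + (-1)·(-1) + (-2)·(-2) + (3)·(3)) / 4 = 22/4 = 5.5

S is symmetric (S[j,i] = S[i,j]). Assembling:

S = [[6.2, 6.95, -4.75],
 [6.95, 10.7, -6.25],
 [-4.75, -6.25, 5.5]]


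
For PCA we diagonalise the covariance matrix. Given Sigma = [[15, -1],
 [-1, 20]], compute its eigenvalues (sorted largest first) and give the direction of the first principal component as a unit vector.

Step 1 — characteristic polynomial of 2×2 Sigma:
  det(Sigma - λI) = λ² - trace · λ + det = 0.
  trace = 15 + 20 = 35, det = 15·20 - (-1)² = 299.
Step 2 — discriminant:
  Δ = trace² - 4·det = 1225 - 1196 = 29.
Step 3 — eigenvalues:
  λ = (trace ± √Δ)/2 = (35 ± 5.3852)/2,
  λ_1 = 20.1926,  λ_2 = 14.8074.

Step 4 — unit eigenvector for λ_1: solve (Sigma - λ_1 I)v = 0. First row:
  (15 - 20.1926)·v_x + (-1)·v_y = 0, i.e. (-5.1926)·v_x + (-1)·v_y = 0,
  so v ∝ (b, λ_1 - a) = (-1, 5.1926); multiply by -1 so the first entry is positive: u = (1, -5.1926).
  ||u|| = √((1)² + (-5.1926)²) = √(27.9629) ≈ 5.288,
  v_1 = u/||u|| ≈ (0.1891, -0.982) (||v_1|| = 1).

λ_1 = 20.1926,  λ_2 = 14.8074;  v_1 ≈ (0.1891, -0.982)


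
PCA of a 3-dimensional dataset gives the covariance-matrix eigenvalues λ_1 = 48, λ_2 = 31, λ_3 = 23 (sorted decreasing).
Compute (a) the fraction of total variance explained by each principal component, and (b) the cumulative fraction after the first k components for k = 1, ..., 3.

Step 1 — total variance = trace(Sigma) = Σ λ_i = 48 + 31 + 23 = 102.

Step 2 — fraction explained by component i = λ_i / Σ λ:
  PC1: 48/102 = 0.4706
  PC2: 31/102 = 0.3039
  PC3: 23/102 = 0.2255

Step 3 — cumulative fraction after k components = (λ_1 + ... + λ_k) / Σ λ:
  k = 1: 48/102 = 0.4706
  k = 2: (48 + 31)/102 = 79/102 = 0.7745
  k = 3: (48 + 31 + 23)/102 = 102/102 = 1

Summary (fraction, with percent):

explained: PC1 0.4706 (47.06%), PC2 0.3039 (30.39%), PC3 0.2255 (22.55%);  cumulative: 0.4706, 0.7745, 1


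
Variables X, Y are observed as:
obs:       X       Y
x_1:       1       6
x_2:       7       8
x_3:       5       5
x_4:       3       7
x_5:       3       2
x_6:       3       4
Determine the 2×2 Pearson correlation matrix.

Step 1 — column means:
  mean(X) = (1 + 7 + 5 + 3 + 3 + 3) / 6 = 22/6 = 3.6667
  mean(Y) = (6 + 8 + 5 + 7 + 2 + 4) / 6 = 32/6 = 5.3333

Step 2 — sample variances and covariances s[i,j] = (1/(n-1)) · Σ_k (x_{k,i} - mean_i) · (x_{k,j} - mean_j), with n-1 = 5:
  s[X,X] = ((-2.6667)·(-2.6667) + (3.3333)·(3.3333) + (1.3333)·(1.3333) + (-0.6667)·(-0.6667) + (-0.6667)·(-0.6667) + (-0.6667)·(-0.6667)) / 5 = 21.3333/5 = 4.2667
  s[X,Y] = ((-2.6667)·(0.6667) + (3.3333)·(2.6667) + (1.3333)·(-0.3333) + (-0.6667)·(1.6667) + (-0.6667)·(-3.3333) + (-0.6667)·(-1.3333)) / 5 = 8.6667/5 = 1.7333
  s[Y,Y] = ((0.6667)·(0.6667) + (2.6667)·(2.6667) + (-0.3333)·(-0.3333) + (1.6667)·(1.6667) + (-3.3333)·(-3.3333) + (-1.3333)·(-1.3333)) / 5 = 23.3333/5 = 4.6667
  Sample standard deviations s_i = √(s[i,i]):
  s(X) = √(4.2667) = 2.0656
  s(Y) = √(4.6667) = 2.1602

Step 3 — r_{ij} = s_{ij} / (s_i · s_j):
  r[X,X] = 1 (diagonal).
  r[X,Y] = 1.7333 / (2.0656 · 2.1602) = 1.7333 / 4.4622 = 0.3884
  r[Y,Y] = 1 (diagonal).

R is symmetric with unit diagonal. Assembling:

R = [[1, 0.3884],
 [0.3884, 1]]


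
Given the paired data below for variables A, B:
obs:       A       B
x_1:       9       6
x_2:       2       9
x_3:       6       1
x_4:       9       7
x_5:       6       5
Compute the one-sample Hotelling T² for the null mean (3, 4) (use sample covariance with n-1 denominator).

Step 1 — sample mean vector:
  mean(A) = (9 + 2 + 6 + 9 + 6) / 5 = 32/5 = 6.4
  mean(B) = (6 + 9 + 1 + 7 + 5) / 5 = 28/5 = 5.6
  x̄ = (6.4, 5.6),  deviation x̄ - mu_0 = (6.4, 5.6) - (3, 4) = (3.4, 1.6).

Step 2 — sample covariance matrix, S[i,j] = (1/(n-1)) · Σ_k (x_{k,i} - mean_i) · (x_{k,j} - mean_j), divisor n-1 = 4:
  S[A,A] = ((2.6)·(2.6) + (-4.4)·(-4.4) + (-0.4)·(-0.4) + (2.6)·(2.6) + (-0.4)·(-0.4)) / 4 = 33.2/4 = 8.3
  S[A,B] = ((2.6)·(0.4) + (-4.4)·(3.4) + (-0.4)·(-4.6) + (2.6)·(1.4) + (-0.4)·(-0.6)) / 4 = -8.2/4 = -2.05
  S[B,B] = ((0.4)·(0.4) + (3.4)·(3.4) + (-4.6)·(-4.6) + (1.4)·(1.4) + (-0.6)·(-0.6)) / 4 = 35.2/4 = 8.8
  S = [[8.3, -2.05],
 [-2.05, 8.8]].

Step 3 — invert S. det(S) = 8.3·8.8 - (-2.05)² = 68.8375.
  S^{-1} = (1/det) · [[d, -b], [-b, a]] = [[0.1278, 0.0298],
 [0.0298, 0.1206]].

Step 4 — quadratic form (x̄ - mu_0)^T · S^{-1} · (x̄ - mu_0):
  S^{-1} · (x̄ - mu_0) = (0.4823, 0.2942),
  (x̄ - mu_0)^T · [...] = (3.4)·(0.4823) + (1.6)·(0.2942) = 2.1105.

Step 5 — scale by n: T² = 5 · 2.1105 = 10.5524.

T² ≈ 10.5524


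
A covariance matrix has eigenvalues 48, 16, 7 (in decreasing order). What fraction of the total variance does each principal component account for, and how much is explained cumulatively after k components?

Step 1 — total variance = trace(Sigma) = Σ λ_i = 48 + 16 + 7 = 71.

Step 2 — fraction explained by component i = λ_i / Σ λ:
  PC1: 48/71 = 0.6761
  PC2: 16/71 = 0.2254
  PC3: 7/71 = 0.0986

Step 3 — cumulative fraction after k components = (λ_1 + ... + λ_k) / Σ λ:
  k = 1: 48/71 = 0.6761
  k = 2: (48 + 16)/71 = 64/71 = 0.9014
  k = 3: (48 + 16 + 7)/71 = 71/71 = 1

Summary (fraction, with percent):

explained: PC1 0.6761 (67.61%), PC2 0.2254 (22.54%), PC3 0.0986 (9.86%);  cumulative: 0.6761, 0.9014, 1


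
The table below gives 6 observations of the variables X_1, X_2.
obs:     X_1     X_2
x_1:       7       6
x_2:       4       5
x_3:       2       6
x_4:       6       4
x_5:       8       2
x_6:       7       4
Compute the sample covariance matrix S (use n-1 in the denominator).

Step 1 — column means:
  mean(X_1) = (7 + 4 + 2 + 6 + 8 + 7) / 6 = 34/6 = 5.6667
  mean(X_2) = (6 + 5 + 6 + 4 + 2 + 4) / 6 = 27/6 = 4.5

Step 2 — sample covariance S[i,j] = (1/(n-1)) · Σ_k (x_{k,i} - mean_i) · (x_{k,j} - mean_j), with n-1 = 5.
  S[X_1,X_1] = ((1.3333)·(1.3333) + (-1.6667)·(-1.6667) + (-3.6667)·(-3.6667) + (0.3333)·(0.3333) + (2.3333)·(2.3333) + (1.3333)·(1.3333)) / 5 = 25.3333/5 = 5.0667
  S[X_1,X_2] = ((1.3333)·(1.5) + (-1.6667)·(0.5) + (-3.6667)·(1.5) + (0.3333)·(-0.5) + (2.3333)·(-2.5) + (1.3333)·(-0.5)) / 5 = -11/5 = -2.2
  S[X_2,X_2] = ((1.5)·(1.5) + (0.5)·(0.5) + (1.5)·(1.5) + (-0.5)·(-0.5) + (-2.5)·(-2.5) + (-0.5)·(-0.5)) / 5 = 11.5/5 = 2.3

S is symmetric (S[j,i] = S[i,j]). Assembling:

S = [[5.0667, -2.2],
 [-2.2, 2.3]]


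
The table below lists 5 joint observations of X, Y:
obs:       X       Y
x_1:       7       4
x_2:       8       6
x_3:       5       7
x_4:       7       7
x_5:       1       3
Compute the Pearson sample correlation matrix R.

Step 1 — column means:
  mean(X) = (7 + 8 + 5 + 7 + 1) / 5 = 28/5 = 5.6
  mean(Y) = (4 + 6 + 7 + 7 + 3) / 5 = 27/5 = 5.4

Step 2 — sample variances and covariances s[i,j] = (1/(n-1)) · Σ_k (x_{k,i} - mean_i) · (x_{k,j} - mean_j), with n-1 = 4:
  s[X,X] = ((1.4)·(1.4) + (2.4)·(2.4) + (-0.6)·(-0.6) + (1.4)·(1.4) + (-4.6)·(-4.6)) / 4 = 31.2/4 = 7.8
  s[X,Y] = ((1.4)·(-1.4) + (2.4)·(0.6) + (-0.6)·(1.6) + (1.4)·(1.6) + (-4.6)·(-2.4)) / 4 = 11.8/4 = 2.95
  s[Y,Y] = ((-1.4)·(-1.4) + (0.6)·(0.6) + (1.6)·(1.6) + (1.6)·(1.6) + (-2.4)·(-2.4)) / 4 = 13.2/4 = 3.3
  Sample standard deviations s_i = √(s[i,i]):
  s(X) = √(7.8) = 2.7928
  s(Y) = √(3.3) = 1.8166

Step 3 — r_{ij} = s_{ij} / (s_i · s_j):
  r[X,X] = 1 (diagonal).
  r[X,Y] = 2.95 / (2.7928 · 1.8166) = 2.95 / 5.0735 = 0.5815
  r[Y,Y] = 1 (diagonal).

R is symmetric with unit diagonal. Assembling:

R = [[1, 0.5815],
 [0.5815, 1]]


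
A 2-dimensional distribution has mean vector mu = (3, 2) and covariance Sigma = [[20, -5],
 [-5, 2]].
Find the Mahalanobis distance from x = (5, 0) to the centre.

Step 1 — centre the observation: (x - mu) = (2, -2).

Step 2 — invert Sigma. det(Sigma) = 20·2 - (-5)² = 15.
  Sigma^{-1} = (1/det) · [[d, -b], [-b, a]] = [[0.1333, 0.3333],
 [0.3333, 1.3333]].

Step 3 — form the quadratic (x - mu)^T · Sigma^{-1} · (x - mu):
  Sigma^{-1} · (x - mu) = (-0.4, -2).
  (x - mu)^T · [Sigma^{-1} · (x - mu)] = (2)·(-0.4) + (-2)·(-2) = 3.2.

Step 4 — take square root: d = √(3.2) ≈ 1.7889.

d(x, mu) = √(3.2) ≈ 1.7889


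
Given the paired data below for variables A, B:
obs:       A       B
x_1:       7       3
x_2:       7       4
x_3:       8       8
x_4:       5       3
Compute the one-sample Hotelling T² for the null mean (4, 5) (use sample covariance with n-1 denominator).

Step 1 — sample mean vector:
  mean(A) = (7 + 7 + 8 + 5) / 4 = 27/4 = 6.75
  mean(B) = (3 + 4 + 8 + 3) / 4 = 18/4 = 4.5
  x̄ = (6.75, 4.5),  deviation x̄ - mu_0 = (6.75, 4.5) - (4, 5) = (2.75, -0.5).

Step 2 — sample covariance matrix, S[i,j] = (1/(n-1)) · Σ_k (x_{k,i} - mean_i) · (x_{k,j} - mean_j), divisor n-1 = 3:
  S[A,A] = ((0.25)·(0.25) + (0.25)·(0.25) + (1.25)·(1.25) + (-1.75)·(-1.75)) / 3 = 4.75/3 = 1.5833
  S[A,B] = ((0.25)·(-1.5) + (0.25)·(-0.5) + (1.25)·(3.5) + (-1.75)·(-1.5)) / 3 = 6.5/3 = 2.1667
  S[B,B] = ((-1.5)·(-1.5) + (-0.5)·(-0.5) + (3.5)·(3.5) + (-1.5)·(-1.5)) / 3 = 17/3 = 5.6667
  S = [[1.5833, 2.1667],
 [2.1667, 5.6667]].

Step 3 — invert S. det(S) = 1.5833·5.6667 - (2.1667)² = 4.2778.
  S^{-1} = (1/det) · [[d, -b], [-b, a]] = [[1.3247, -0.5065],
 [-0.5065, 0.3701]].

Step 4 — quadratic form (x̄ - mu_0)^T · S^{-1} · (x̄ - mu_0):
  S^{-1} · (x̄ - mu_0) = (3.8961, -1.5779),
  (x̄ - mu_0)^T · [...] = (2.75)·(3.8961) + (-0.5)·(-1.5779) = 11.5032.

Step 5 — scale by n: T² = 4 · 11.5032 = 46.013.

T² ≈ 46.013


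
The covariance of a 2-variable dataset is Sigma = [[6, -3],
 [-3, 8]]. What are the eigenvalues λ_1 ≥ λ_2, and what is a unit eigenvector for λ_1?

Step 1 — characteristic polynomial of 2×2 Sigma:
  det(Sigma - λI) = λ² - trace · λ + det = 0.
  trace = 6 + 8 = 14, det = 6·8 - (-3)² = 39.
Step 2 — discriminant:
  Δ = trace² - 4·det = 196 - 156 = 40.
Step 3 — eigenvalues:
  λ = (trace ± √Δ)/2 = (14 ± 6.3246)/2,
  λ_1 = 10.1623,  λ_2 = 3.8377.

Step 4 — unit eigenvector for λ_1: solve (Sigma - λ_1 I)v = 0. First row:
  (6 - 10.1623)·v_x + (-3)·v_y = 0, i.e. (-4.1623)·v_x + (-3)·v_y = 0,
  so v ∝ (b, λ_1 - a) = (-3, 4.1623); multiply by -1 so the first entry is positive: u = (3, -4.1623).
  ||u|| = √((3)² + (-4.1623)²) = √(26.3246) ≈ 5.1307,
  v_1 = u/||u|| ≈ (0.5847, -0.8112) (||v_1|| = 1).

λ_1 = 10.1623,  λ_2 = 3.8377;  v_1 ≈ (0.5847, -0.8112)


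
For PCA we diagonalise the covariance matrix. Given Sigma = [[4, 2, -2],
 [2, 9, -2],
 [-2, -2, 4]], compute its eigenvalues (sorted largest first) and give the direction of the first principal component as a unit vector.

Step 1 — characteristic polynomial p(λ) = det(λI - Sigma) = λ³ - tr·λ² + c_1·λ - det, where tr = trace, c_1 = sum of the principal 2×2 minors, det = det(Sigma):
  tr = 4 + 9 + 4 = 17,
  c_1 = (4·9 - (2)²) + (4·4 - (-2)²) + (9·4 - (-2)²) = 32 + 12 + 32 = 76,
  det = 4·(9·4 - (-2)²) - (2)·((2)·4 - (-2)·(-2)) + (-2)·((2)·(-2) - 9·(-2)) = 4·(32) - (2)·(4) + (-2)·(14) = 92.
  So p(λ) = λ³ - 17λ² + 76λ - 92.
Step 2 — look for an integer root (rational root theorem: any rational root is an integer divisor of 92). Testing λ = 2:
  p(2) = 8 - 68 + 152 - 92 = 0  ✓
  Dividing out (λ - 2): p(λ) = (λ - 2)(λ² - 15λ + 46).
Step 3 — remaining eigenvalues from the quadratic λ² - 15λ + 46 = 0:
  Δ = 15² - 4·46 = 225 - 184 = 41,  λ = (15 ± √41)/2 = (15 ± 6.4031)/2 ≈ 10.7016 or 4.2984.
  Sorted: λ_1 = 10.7016,  λ_2 = 4.2984,  λ_3 = 2  (check: sum = 17 = tr ✓).

Step 4 — unit eigenvector for λ_1 ≈ 10.7016: v spans the null space of (Sigma - λ_1 I), whose rows are
  r_1 = (-6.7016, 2, -2),  r_2 = (2, -1.7016, -2),  r_3 = (-2, -2, -6.7016).
  v is orthogonal to every row, so take v ∝ r_1 × r_2 = ((2)·(-2) - (-2)·(-1.7016), (-2)·(2) - (-6.7016)·(-2), (-6.7016)·(-1.7016) - (2)·(2)) ≈ (-7.4031, -17.4031, 7.4031).
  Rescale (multiply by -1 so the first nonzero entry is positive): u = (7.4031, 17.4031, -7.4031).
  ||u|| = √((7.4031)² + (17.4031)² + (-7.4031)²) = √(412.4812) ≈ 20.3096,  v_1 = u/||u|| ≈ (0.3645, 0.8569, -0.3645) (||v_1|| = 1).

λ_1 = 10.7016,  λ_2 = 4.2984,  λ_3 = 2;  v_1 ≈ (0.3645, 0.8569, -0.3645)


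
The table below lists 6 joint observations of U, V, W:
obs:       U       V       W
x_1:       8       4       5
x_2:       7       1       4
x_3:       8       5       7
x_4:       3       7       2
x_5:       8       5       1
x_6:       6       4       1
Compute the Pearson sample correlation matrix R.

Step 1 — column means:
  mean(U) = (8 + 7 + 8 + 3 + 8 + 6) / 6 = 40/6 = 6.6667
  mean(V) = (4 + 1 + 5 + 7 + 5 + 4) / 6 = 26/6 = 4.3333
  mean(W) = (5 + 4 + 7 + 2 + 1 + 1) / 6 = 20/6 = 3.3333

Step 2 — sample variances and covariances s[i,j] = (1/(n-1)) · Σ_k (x_{k,i} - mean_i) · (x_{k,j} - mean_j), with n-1 = 5:
  s[U,U] = ((1.3333)·(1.3333) + (0.3333)·(0.3333) + (1.3333)·(1.3333) + (-3.6667)·(-3.6667) + (1.3333)·(1.3333) + (-0.6667)·(-0.6667)) / 5 = 19.3333/5 = 3.8667
  s[U,V] = ((1.3333)·(-0.3333) + (0.3333)·(-3.3333) + (1.3333)·(0.6667) + (-3.6667)·(2.6667) + (1.3333)·(0.6667) + (-0.6667)·(-0.3333)) / 5 = -9.3333/5 = -1.8667
  s[U,W] = ((1.3333)·(1.6667) + (0.3333)·(0.6667) + (1.3333)·(3.6667) + (-3.6667)·(-1.3333) + (1.3333)·(-2.3333) + (-0.6667)·(-2.3333)) / 5 = 10.6667/5 = 2.1333
  s[V,V] = ((-0.3333)·(-0.3333) + (-3.3333)·(-3.3333) + (0.6667)·(0.6667) + (2.6667)·(2.6667) + (0.6667)·(0.6667) + (-0.3333)·(-0.3333)) / 5 = 19.3333/5 = 3.8667
  s[V,W] = ((-0.3333)·(1.6667) + (-3.3333)·(0.6667) + (0.6667)·(3.6667) + (2.6667)·(-1.3333) + (0.6667)·(-2.3333) + (-0.3333)·(-2.3333)) / 5 = -4.6667/5 = -0.9333
  s[W,W] = ((1.6667)·(1.6667) + (0.6667)·(0.6667) + (3.6667)·(3.6667) + (-1.3333)·(-1.3333) + (-2.3333)·(-2.3333) + (-2.3333)·(-2.3333)) / 5 = 29.3333/5 = 5.8667
  Sample standard deviations s_i = √(s[i,i]):
  s(U) = √(3.8667) = 1.9664
  s(V) = √(3.8667) = 1.9664
  s(W) = √(5.8667) = 2.4221

Step 3 — r_{ij} = s_{ij} / (s_i · s_j):
  r[U,U] = 1 (diagonal).
  r[U,V] = -1.8667 / (1.9664 · 1.9664) = -1.8667 / 3.8667 = -0.4828
  r[U,W] = 2.1333 / (1.9664 · 2.4221) = 2.1333 / 4.7628 = 0.4479
  r[V,V] = 1 (diagonal).
  r[V,W] = -0.9333 / (1.9664 · 2.4221) = -0.9333 / 4.7628 = -0.196
  r[W,W] = 1 (diagonal).

R is symmetric with unit diagonal. Assembling:

R = [[1, -0.4828, 0.4479],
 [-0.4828, 1, -0.196],
 [0.4479, -0.196, 1]]


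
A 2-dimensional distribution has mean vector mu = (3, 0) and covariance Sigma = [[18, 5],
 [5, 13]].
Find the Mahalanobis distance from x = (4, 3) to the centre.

Step 1 — centre the observation: (x - mu) = (1, 3).

Step 2 — invert Sigma. det(Sigma) = 18·13 - (5)² = 209.
  Sigma^{-1} = (1/det) · [[d, -b], [-b, a]] = [[0.0622, -0.0239],
 [-0.0239, 0.0861]].

Step 3 — form the quadratic (x - mu)^T · Sigma^{-1} · (x - mu):
  Sigma^{-1} · (x - mu) = (-0.0096, 0.2344).
  (x - mu)^T · [Sigma^{-1} · (x - mu)] = (1)·(-0.0096) + (3)·(0.2344) = 0.6938.

Step 4 — take square root: d = √(0.6938) ≈ 0.8329.

d(x, mu) = √(0.6938) ≈ 0.8329


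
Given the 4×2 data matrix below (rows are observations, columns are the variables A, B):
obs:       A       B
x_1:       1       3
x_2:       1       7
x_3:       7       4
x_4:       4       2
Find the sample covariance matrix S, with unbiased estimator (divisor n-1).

Step 1 — column means:
  mean(A) = (1 + 1 + 7 + 4) / 4 = 13/4 = 3.25
  mean(B) = (3 + 7 + 4 + 2) / 4 = 16/4 = 4

Step 2 — sample covariance S[i,j] = (1/(n-1)) · Σ_k (x_{k,i} - mean_i) · (x_{k,j} - mean_j), with n-1 = 3.
  S[A,A] = ((-2.25)·(-2.25) + (-2.25)·(-2.25) + (3.75)·(3.75) + (0.75)·(0.75)) / 3 = 24.75/3 = 8.25
  S[A,B] = ((-2.25)·(-1) + (-2.25)·(3) + (3.75)·(0) + (0.75)·(-2)) / 3 = -6/3 = -2
  S[B,B] = ((-1)·(-1) + (3)·(3) + (0)·(0) + (-2)·(-2)) / 3 = 14/3 = 4.6667

S is symmetric (S[j,i] = S[i,j]). Assembling:

S = [[8.25, -2],
 [-2, 4.6667]]


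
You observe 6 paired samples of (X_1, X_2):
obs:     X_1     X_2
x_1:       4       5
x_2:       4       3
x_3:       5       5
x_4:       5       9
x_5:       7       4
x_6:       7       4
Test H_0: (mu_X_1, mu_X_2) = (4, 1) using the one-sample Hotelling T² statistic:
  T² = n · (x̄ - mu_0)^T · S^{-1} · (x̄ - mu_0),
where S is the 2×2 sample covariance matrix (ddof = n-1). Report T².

Step 1 — sample mean vector:
  mean(X_1) = (4 + 4 + 5 + 5 + 7 + 7) / 6 = 32/6 = 5.3333
  mean(X_2) = (5 + 3 + 5 + 9 + 4 + 4) / 6 = 30/6 = 5
  x̄ = (5.3333, 5),  deviation x̄ - mu_0 = (5.3333, 5) - (4, 1) = (1.3333, 4).

Step 2 — sample covariance matrix, S[i,j] = (1/(n-1)) · Σ_k (x_{k,i} - mean_i) · (x_{k,j} - mean_j), divisor n-1 = 5:
  S[X_1,X_1] = ((-1.3333)·(-1.3333) + (-1.3333)·(-1.3333) + (-0.3333)·(-0.3333) + (-0.3333)·(-0.3333) + (1.6667)·(1.6667) + (1.6667)·(1.6667)) / 5 = 9.3333/5 = 1.8667
  S[X_1,X_2] = ((-1.3333)·(0) + (-1.3333)·(-2) + (-0.3333)·(0) + (-0.3333)·(4) + (1.6667)·(-1) + (1.6667)·(-1)) / 5 = -2/5 = -0.4
  S[X_2,X_2] = ((0)·(0) + (-2)·(-2) + (0)·(0) + (4)·(4) + (-1)·(-1) + (-1)·(-1)) / 5 = 22/5 = 4.4
  S = [[1.8667, -0.4],
 [-0.4, 4.4]].

Step 3 — invert S. det(S) = 1.8667·4.4 - (-0.4)² = 8.0533.
  S^{-1} = (1/det) · [[d, -b], [-b, a]] = [[0.5464, 0.0497],
 [0.0497, 0.2318]].

Step 4 — quadratic form (x̄ - mu_0)^T · S^{-1} · (x̄ - mu_0):
  S^{-1} · (x̄ - mu_0) = (0.9272, 0.9934),
  (x̄ - mu_0)^T · [...] = (1.3333)·(0.9272) + (4)·(0.9934) = 5.2097.

Step 5 — scale by n: T² = 6 · 5.2097 = 31.2583.

T² ≈ 31.2583


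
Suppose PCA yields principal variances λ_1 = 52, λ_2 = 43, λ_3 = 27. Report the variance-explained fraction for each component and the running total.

Step 1 — total variance = trace(Sigma) = Σ λ_i = 52 + 43 + 27 = 122.

Step 2 — fraction explained by component i = λ_i / Σ λ:
  PC1: 52/122 = 0.4262
  PC2: 43/122 = 0.3525
  PC3: 27/122 = 0.2213

Step 3 — cumulative fraction after k components = (λ_1 + ... + λ_k) / Σ λ:
  k = 1: 52/122 = 0.4262
  k = 2: (52 + 43)/122 = 95/122 = 0.7787
  k = 3: (52 + 43 + 27)/122 = 122/122 = 1

Summary (fraction, with percent):

explained: PC1 0.4262 (42.62%), PC2 0.3525 (35.25%), PC3 0.2213 (22.13%);  cumulative: 0.4262, 0.7787, 1


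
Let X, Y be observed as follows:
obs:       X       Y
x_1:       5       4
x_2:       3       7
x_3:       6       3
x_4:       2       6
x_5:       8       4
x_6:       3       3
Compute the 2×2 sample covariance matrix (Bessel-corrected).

Step 1 — column means:
  mean(X) = (5 + 3 + 6 + 2 + 8 + 3) / 6 = 27/6 = 4.5
  mean(Y) = (4 + 7 + 3 + 6 + 4 + 3) / 6 = 27/6 = 4.5

Step 2 — sample covariance S[i,j] = (1/(n-1)) · Σ_k (x_{k,i} - mean_i) · (x_{k,j} - mean_j), with n-1 = 5.
  S[X,X] = ((0.5)·(0.5) + (-1.5)·(-1.5) + (1.5)·(1.5) + (-2.5)·(-2.5) + (3.5)·(3.5) + (-1.5)·(-1.5)) / 5 = 25.5/5 = 5.1
  S[X,Y] = ((0.5)·(-0.5) + (-1.5)·(2.5) + (1.5)·(-1.5) + (-2.5)·(1.5) + (3.5)·(-0.5) + (-1.5)·(-1.5)) / 5 = -9.5/5 = -1.9
  S[Y,Y] = ((-0.5)·(-0.5) + (2.5)·(2.5) + (-1.5)·(-1.5) + (1.5)·(1.5) + (-0.5)·(-0.5) + (-1.5)·(-1.5)) / 5 = 13.5/5 = 2.7

S is symmetric (S[j,i] = S[i,j]). Assembling:

S = [[5.1, -1.9],
 [-1.9, 2.7]]


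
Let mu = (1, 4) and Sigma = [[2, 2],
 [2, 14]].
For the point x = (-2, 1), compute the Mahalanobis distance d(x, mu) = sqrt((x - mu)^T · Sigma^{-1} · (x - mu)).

Step 1 — centre the observation: (x - mu) = (-3, -3).

Step 2 — invert Sigma. det(Sigma) = 2·14 - (2)² = 24.
  Sigma^{-1} = (1/det) · [[d, -b], [-b, a]] = [[0.5833, -0.0833],
 [-0.0833, 0.0833]].

Step 3 — form the quadratic (x - mu)^T · Sigma^{-1} · (x - mu):
  Sigma^{-1} · (x - mu) = (-1.5, 0).
  (x - mu)^T · [Sigma^{-1} · (x - mu)] = (-3)·(-1.5) + (-3)·(0) = 4.5.

Step 4 — take square root: d = √(4.5) ≈ 2.1213.

d(x, mu) = √(4.5) ≈ 2.1213


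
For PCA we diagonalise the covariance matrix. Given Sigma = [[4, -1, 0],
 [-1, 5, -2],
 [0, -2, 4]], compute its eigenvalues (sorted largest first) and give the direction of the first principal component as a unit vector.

Step 1 — characteristic polynomial p(λ) = det(λI - Sigma) = λ³ - tr·λ² + c_1·λ - det, where tr = trace, c_1 = sum of the principal 2×2 minors, det = det(Sigma):
  tr = 4 + 5 + 4 = 13,
  c_1 = (4·5 - (-1)²) + (4·4 - (0)²) + (5·4 - (-2)²) = 19 + 16 + 16 = 51,
  det = 4·(5·4 - (-2)²) - (-1)·((-1)·4 - (-2)·(0)) + (0)·((-1)·(-2) - 5·(0)) = 4·(16) - (-1)·(-4) + (0)·(2) = 60.
  So p(λ) = λ³ - 13λ² + 51λ - 60.
Step 2 — look for an integer root (rational root theorem: any rational root is an integer divisor of 60). Testing λ = 4:
  p(4) = 64 - 208 + 204 - 60 = 0  ✓
  Dividing out (λ - 4): p(λ) = (λ - 4)(λ² - 9λ + 15).
Step 3 — remaining eigenvalues from the quadratic λ² - 9λ + 15 = 0:
  Δ = 9² - 4·15 = 81 - 60 = 21,  λ = (9 ± √21)/2 = (9 ± 4.5826)/2 ≈ 6.7913 or 2.2087.
  Sorted: λ_1 = 6.7913,  λ_2 = 4,  λ_3 = 2.2087  (check: sum = 13 = tr ✓).

Step 4 — unit eigenvector for λ_1 ≈ 6.7913: v spans the null space of (Sigma - λ_1 I), whose rows are
  r_1 = (-2.7913, -1, 0),  r_2 = (-1, -1.7913, -2),  r_3 = (0, -2, -2.7913).
  v is orthogonal to every row, so take v ∝ r_1 × r_2 = ((-1)·(-2) - (0)·(-1.7913), (0)·(-1) - (-2.7913)·(-2), (-2.7913)·(-1.7913) - (-1)·(-1)) ≈ (2, -5.5826, 4).
  Let u = (2, -5.5826, 4).
  ||u|| = √((2)² + (-5.5826)² + (4)²) = √(51.1652) ≈ 7.153,  v_1 = u/||u|| ≈ (0.2796, -0.7805, 0.5592) (||v_1|| = 1).

λ_1 = 6.7913,  λ_2 = 4,  λ_3 = 2.2087;  v_1 ≈ (0.2796, -0.7805, 0.5592)


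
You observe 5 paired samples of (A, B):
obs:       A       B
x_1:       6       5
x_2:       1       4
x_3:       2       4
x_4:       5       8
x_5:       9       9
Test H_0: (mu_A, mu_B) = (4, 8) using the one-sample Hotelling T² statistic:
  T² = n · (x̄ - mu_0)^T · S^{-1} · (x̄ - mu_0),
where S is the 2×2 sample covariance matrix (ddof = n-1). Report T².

Step 1 — sample mean vector:
  mean(A) = (6 + 1 + 2 + 5 + 9) / 5 = 23/5 = 4.6
  mean(B) = (5 + 4 + 4 + 8 + 9) / 5 = 30/5 = 6
  x̄ = (4.6, 6),  deviation x̄ - mu_0 = (4.6, 6) - (4, 8) = (0.6, -2).

Step 2 — sample covariance matrix, S[i,j] = (1/(n-1)) · Σ_k (x_{k,i} - mean_i) · (x_{k,j} - mean_j), divisor n-1 = 4:
  S[A,A] = ((1.4)·(1.4) + (-3.6)·(-3.6) + (-2.6)·(-2.6) + (0.4)·(0.4) + (4.4)·(4.4)) / 4 = 41.2/4 = 10.3
  S[A,B] = ((1.4)·(-1) + (-3.6)·(-2) + (-2.6)·(-2) + (0.4)·(2) + (4.4)·(3)) / 4 = 25/4 = 6.25
  S[B,B] = ((-1)·(-1) + (-2)·(-2) + (-2)·(-2) + (2)·(2) + (3)·(3)) / 4 = 22/4 = 5.5
  S = [[10.3, 6.25],
 [6.25, 5.5]].

Step 3 — invert S. det(S) = 10.3·5.5 - (6.25)² = 17.5875.
  S^{-1} = (1/det) · [[d, -b], [-b, a]] = [[0.3127, -0.3554],
 [-0.3554, 0.5856]].

Step 4 — quadratic form (x̄ - mu_0)^T · S^{-1} · (x̄ - mu_0):
  S^{-1} · (x̄ - mu_0) = (0.8984, -1.3845),
  (x̄ - mu_0)^T · [...] = (0.6)·(0.8984) + (-2)·(-1.3845) = 3.308.

Step 5 — scale by n: T² = 5 · 3.308 = 16.5402.

T² ≈ 16.5402


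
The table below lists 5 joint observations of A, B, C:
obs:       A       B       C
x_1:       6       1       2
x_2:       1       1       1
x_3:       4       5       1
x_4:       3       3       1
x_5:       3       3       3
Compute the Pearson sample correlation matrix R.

Step 1 — column means:
  mean(A) = (6 + 1 + 4 + 3 + 3) / 5 = 17/5 = 3.4
  mean(B) = (1 + 1 + 5 + 3 + 3) / 5 = 13/5 = 2.6
  mean(C) = (2 + 1 + 1 + 1 + 3) / 5 = 8/5 = 1.6

Step 2 — sample variances and covariances s[i,j] = (1/(n-1)) · Σ_k (x_{k,i} - mean_i) · (x_{k,j} - mean_j), with n-1 = 4:
  s[A,A] = ((2.6)·(2.6) + (-2.4)·(-2.4) + (0.6)·(0.6) + (-0.4)·(-0.4) + (-0.4)·(-0.4)) / 4 = 13.2/4 = 3.3
  s[A,B] = ((2.6)·(-1.6) + (-2.4)·(-1.6) + (0.6)·(2.4) + (-0.4)·(0.4) + (-0.4)·(0.4)) / 4 = 0.8/4 = 0.2
  s[A,C] = ((2.6)·(0.4) + (-2.4)·(-0.6) + (0.6)·(-0.6) + (-0.4)·(-0.6) + (-0.4)·(1.4)) / 4 = 1.8/4 = 0.45
  s[B,B] = ((-1.6)·(-1.6) + (-1.6)·(-1.6) + (2.4)·(2.4) + (0.4)·(0.4) + (0.4)·(0.4)) / 4 = 11.2/4 = 2.8
  s[B,C] = ((-1.6)·(0.4) + (-1.6)·(-0.6) + (2.4)·(-0.6) + (0.4)·(-0.6) + (0.4)·(1.4)) / 4 = -0.8/4 = -0.2
  s[C,C] = ((0.4)·(0.4) + (-0.6)·(-0.6) + (-0.6)·(-0.6) + (-0.6)·(-0.6) + (1.4)·(1.4)) / 4 = 3.2/4 = 0.8
  Sample standard deviations s_i = √(s[i,i]):
  s(A) = √(3.3) = 1.8166
  s(B) = √(2.8) = 1.6733
  s(C) = √(0.8) = 0.8944

Step 3 — r_{ij} = s_{ij} / (s_i · s_j):
  r[A,A] = 1 (diagonal).
  r[A,B] = 0.2 / (1.8166 · 1.6733) = 0.2 / 3.0397 = 0.0658
  r[A,C] = 0.45 / (1.8166 · 0.8944) = 0.45 / 1.6248 = 0.277
  r[B,B] = 1 (diagonal).
  r[B,C] = -0.2 / (1.6733 · 0.8944) = -0.2 / 1.4967 = -0.1336
  r[C,C] = 1 (diagonal).

R is symmetric with unit diagonal. Assembling:

R = [[1, 0.0658, 0.277],
 [0.0658, 1, -0.1336],
 [0.277, -0.1336, 1]]


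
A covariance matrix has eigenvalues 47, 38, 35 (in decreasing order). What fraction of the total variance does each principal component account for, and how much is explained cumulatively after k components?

Step 1 — total variance = trace(Sigma) = Σ λ_i = 47 + 38 + 35 = 120.

Step 2 — fraction explained by component i = λ_i / Σ λ:
  PC1: 47/120 = 0.3917
  PC2: 38/120 = 0.3167
  PC3: 35/120 = 0.2917

Step 3 — cumulative fraction after k components = (λ_1 + ... + λ_k) / Σ λ:
  k = 1: 47/120 = 0.3917
  k = 2: (47 + 38)/120 = 85/120 = 0.7083
  k = 3: (47 + 38 + 35)/120 = 120/120 = 1

Summary (fraction, with percent):

explained: PC1 0.3917 (39.17%), PC2 0.3167 (31.67%), PC3 0.2917 (29.17%);  cumulative: 0.3917, 0.7083, 1


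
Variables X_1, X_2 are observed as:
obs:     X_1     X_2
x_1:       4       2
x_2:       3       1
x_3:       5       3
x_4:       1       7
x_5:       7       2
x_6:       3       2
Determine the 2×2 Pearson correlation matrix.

Step 1 — column means:
  mean(X_1) = (4 + 3 + 5 + 1 + 7 + 3) / 6 = 23/6 = 3.8333
  mean(X_2) = (2 + 1 + 3 + 7 + 2 + 2) / 6 = 17/6 = 2.8333

Step 2 — sample variances and covariances s[i,j] = (1/(n-1)) · Σ_k (x_{k,i} - mean_i) · (x_{k,j} - mean_j), with n-1 = 5:
  s[X_1,X_1] = ((0.1667)·(0.1667) + (-0.8333)·(-0.8333) + (1.1667)·(1.1667) + (-2.8333)·(-2.8333) + (3.1667)·(3.1667) + (-0.8333)·(-0.8333)) / 5 = 20.8333/5 = 4.1667
  s[X_1,X_2] = ((0.1667)·(-0.8333) + (-0.8333)·(-1.8333) + (1.1667)·(0.1667) + (-2.8333)·(4.1667) + (3.1667)·(-0.8333) + (-0.8333)·(-0.8333)) / 5 = -12.1667/5 = -2.4333
  s[X_2,X_2] = ((-0.8333)·(-0.8333) + (-1.8333)·(-1.8333) + (0.1667)·(0.1667) + (4.1667)·(4.1667) + (-0.8333)·(-0.8333) + (-0.8333)·(-0.8333)) / 5 = 22.8333/5 = 4.5667
  Sample standard deviations s_i = √(s[i,i]):
  s(X_1) = √(4.1667) = 2.0412
  s(X_2) = √(4.5667) = 2.137

Step 3 — r_{ij} = s_{ij} / (s_i · s_j):
  r[X_1,X_1] = 1 (diagonal).
  r[X_1,X_2] = -2.4333 / (2.0412 · 2.137) = -2.4333 / 4.3621 = -0.5578
  r[X_2,X_2] = 1 (diagonal).

R is symmetric with unit diagonal. Assembling:

R = [[1, -0.5578],
 [-0.5578, 1]]


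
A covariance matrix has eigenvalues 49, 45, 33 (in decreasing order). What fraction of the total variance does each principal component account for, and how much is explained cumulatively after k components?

Step 1 — total variance = trace(Sigma) = Σ λ_i = 49 + 45 + 33 = 127.

Step 2 — fraction explained by component i = λ_i / Σ λ:
  PC1: 49/127 = 0.3858
  PC2: 45/127 = 0.3543
  PC3: 33/127 = 0.2598

Step 3 — cumulative fraction after k components = (λ_1 + ... + λ_k) / Σ λ:
  k = 1: 49/127 = 0.3858
  k = 2: (49 + 45)/127 = 94/127 = 0.7402
  k = 3: (49 + 45 + 33)/127 = 127/127 = 1

Summary (fraction, with percent):

explained: PC1 0.3858 (38.58%), PC2 0.3543 (35.43%), PC3 0.2598 (25.98%);  cumulative: 0.3858, 0.7402, 1


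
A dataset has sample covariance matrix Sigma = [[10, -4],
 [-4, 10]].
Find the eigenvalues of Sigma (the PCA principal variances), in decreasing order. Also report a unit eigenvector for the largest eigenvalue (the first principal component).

Step 1 — characteristic polynomial of 2×2 Sigma:
  det(Sigma - λI) = λ² - trace · λ + det = 0.
  trace = 10 + 10 = 20, det = 10·10 - (-4)² = 84.
Step 2 — discriminant:
  Δ = trace² - 4·det = 400 - 336 = 64.
Step 3 — eigenvalues:
  λ = (trace ± √Δ)/2 = (20 ± 8)/2,
  λ_1 = 14,  λ_2 = 6.

Step 4 — unit eigenvector for λ_1: solve (Sigma - λ_1 I)v = 0. First row:
  (10 - 14)·v_x + (-4)·v_y = 0, i.e. (-4)·v_x + (-4)·v_y = 0,
  so v ∝ (b, λ_1 - a) = (-4, 4); multiply by -1 so the first entry is positive: u = (4, -4).
  ||u|| = √((4)² + (-4)²) = √(32) ≈ 5.6569,
  v_1 = u/||u|| ≈ (0.7071, -0.7071) (||v_1|| = 1).

λ_1 = 14,  λ_2 = 6;  v_1 ≈ (0.7071, -0.7071)


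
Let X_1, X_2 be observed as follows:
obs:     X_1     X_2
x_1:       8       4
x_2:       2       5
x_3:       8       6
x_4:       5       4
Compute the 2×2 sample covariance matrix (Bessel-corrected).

Step 1 — column means:
  mean(X_1) = (8 + 2 + 8 + 5) / 4 = 23/4 = 5.75
  mean(X_2) = (4 + 5 + 6 + 4) / 4 = 19/4 = 4.75

Step 2 — sample covariance S[i,j] = (1/(n-1)) · Σ_k (x_{k,i} - mean_i) · (x_{k,j} - mean_j), with n-1 = 3.
  S[X_1,X_1] = ((2.25)·(2.25) + (-3.75)·(-3.75) + (2.25)·(2.25) + (-0.75)·(-0.75)) / 3 = 24.75/3 = 8.25
  S[X_1,X_2] = ((2.25)·(-0.75) + (-3.75)·(0.25) + (2.25)·(1.25) + (-0.75)·(-0.75)) / 3 = 0.75/3 = 0.25
  S[X_2,X_2] = ((-0.75)·(-0.75) + (0.25)·(0.25) + (1.25)·(1.25) + (-0.75)·(-0.75)) / 3 = 2.75/3 = 0.9167

S is symmetric (S[j,i] = S[i,j]). Assembling:

S = [[8.25, 0.25],
 [0.25, 0.9167]]


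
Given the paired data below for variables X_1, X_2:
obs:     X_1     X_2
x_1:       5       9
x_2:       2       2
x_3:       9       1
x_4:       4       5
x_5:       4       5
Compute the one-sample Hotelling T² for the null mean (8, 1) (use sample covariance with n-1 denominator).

Step 1 — sample mean vector:
  mean(X_1) = (5 + 2 + 9 + 4 + 4) / 5 = 24/5 = 4.8
  mean(X_2) = (9 + 2 + 1 + 5 + 5) / 5 = 22/5 = 4.4
  x̄ = (4.8, 4.4),  deviation x̄ - mu_0 = (4.8, 4.4) - (8, 1) = (-3.2, 3.4).

Step 2 — sample covariance matrix, S[i,j] = (1/(n-1)) · Σ_k (x_{k,i} - mean_i) · (x_{k,j} - mean_j), divisor n-1 = 4:
  S[X_1,X_1] = ((0.2)·(0.2) + (-2.8)·(-2.8) + (4.2)·(4.2) + (-0.8)·(-0.8) + (-0.8)·(-0.8)) / 4 = 26.8/4 = 6.7
  S[X_1,X_2] = ((0.2)·(4.6) + (-2.8)·(-2.4) + (4.2)·(-3.4) + (-0.8)·(0.6) + (-0.8)·(0.6)) / 4 = -7.6/4 = -1.9
  S[X_2,X_2] = ((4.6)·(4.6) + (-2.4)·(-2.4) + (-3.4)·(-3.4) + (0.6)·(0.6) + (0.6)·(0.6)) / 4 = 39.2/4 = 9.8
  S = [[6.7, -1.9],
 [-1.9, 9.8]].

Step 3 — invert S. det(S) = 6.7·9.8 - (-1.9)² = 62.05.
  S^{-1} = (1/det) · [[d, -b], [-b, a]] = [[0.1579, 0.0306],
 [0.0306, 0.108]].

Step 4 — quadratic form (x̄ - mu_0)^T · S^{-1} · (x̄ - mu_0):
  S^{-1} · (x̄ - mu_0) = (-0.4013, 0.2691),
  (x̄ - mu_0)^T · [...] = (-3.2)·(-0.4013) + (3.4)·(0.2691) = 2.1992.

Step 5 — scale by n: T² = 5 · 2.1992 = 10.996.

T² ≈ 10.996
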